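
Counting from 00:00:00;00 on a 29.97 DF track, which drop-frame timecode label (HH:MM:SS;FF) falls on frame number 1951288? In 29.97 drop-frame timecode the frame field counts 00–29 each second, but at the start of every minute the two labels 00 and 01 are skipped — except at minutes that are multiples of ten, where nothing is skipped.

18:05:08;02

Ten DF minutes hold 17982 frames, so frame 1951288 lies in block 108 (frames 1942056–1960037) with 9232 frames into that block.
The block's first minute is 1800 frames and the rest 1798 each; 9232 frames reaches minute 5, so 108 × 18 + 5 × 2 = 1954 labels have been skipped so far.
Adding those back, label number 1951288 + 1954 = 1953242 at 30 labels/s is 65108 s + 2 f = 18 h 5 min 8 s frame 2, i.e. 18:05:08;02.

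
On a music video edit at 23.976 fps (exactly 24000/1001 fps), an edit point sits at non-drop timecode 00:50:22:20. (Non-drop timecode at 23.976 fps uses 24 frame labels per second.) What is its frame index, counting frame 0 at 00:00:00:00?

Total seconds to the label: (0 × 3600 + 50 × 60 + 22) = 3022.
Frame index = 3022 × 24 + 20 = 72548.

72548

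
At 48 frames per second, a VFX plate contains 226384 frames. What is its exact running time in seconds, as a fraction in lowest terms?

Running time = 226384 ÷ (48) = 226384 × 1/48 = 14149/3 s.

14149/3 seconds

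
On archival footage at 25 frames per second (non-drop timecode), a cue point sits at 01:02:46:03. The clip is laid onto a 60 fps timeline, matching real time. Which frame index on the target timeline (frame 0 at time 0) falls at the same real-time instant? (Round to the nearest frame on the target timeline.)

Source frame index: (1×3600 + 2×60 + 46) × 25 + 3 = 94153.
Real time: 94153 / (25) = 94153/25 s.
Target frame: (94153/25) × (60) = 1129836/5 ≈ 225967.200 → 225967.

frame 225967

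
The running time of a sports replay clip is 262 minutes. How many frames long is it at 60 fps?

943200 frames

262 min = 15720 s.
Frames = 15720 × 60 = 943200.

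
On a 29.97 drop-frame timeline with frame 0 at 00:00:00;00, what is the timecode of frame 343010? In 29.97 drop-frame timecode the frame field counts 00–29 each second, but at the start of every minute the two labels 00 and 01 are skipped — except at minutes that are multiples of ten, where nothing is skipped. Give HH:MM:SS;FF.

03:10:45;02

Ten DF minutes hold 17982 frames, so frame 343010 lies in block 19 (frames 341658–359639) with 1352 frames into that block.
The block's first minute is 1800 frames and the rest 1798 each; 1352 frames reaches minute 0, so 19 × 18 + 0 × 2 = 342 labels have been skipped so far.
Adding those back, label number 343010 + 342 = 343352 at 30 labels/s is 11445 s + 2 f = 3 h 10 min 45 s frame 2, i.e. 03:10:45;02.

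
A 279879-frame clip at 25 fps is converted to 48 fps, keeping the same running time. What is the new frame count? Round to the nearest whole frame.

Frames at target rate = 279879 × (48) / (25) = 13434192/25 ≈ 537367.680.
Nearest whole frame: 537368.

537368 frames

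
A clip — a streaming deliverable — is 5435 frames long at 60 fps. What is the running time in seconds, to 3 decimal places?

Running time = 5435 × 1/60 = 1087/12 s ≈ 90.583 s.

90.583 seconds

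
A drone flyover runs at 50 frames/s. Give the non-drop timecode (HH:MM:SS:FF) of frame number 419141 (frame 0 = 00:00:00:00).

02:19:42:41

419141 ÷ 50 = 8382 full seconds, remainder 41 frames.
8382 s = 2 h 19 min 42 s.
Timecode: 02:19:42:41.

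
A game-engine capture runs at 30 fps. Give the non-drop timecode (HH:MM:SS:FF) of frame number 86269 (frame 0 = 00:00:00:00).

86269 ÷ 30 = 2875 full seconds, remainder 19 frames.
2875 s = 0 h 47 min 55 s.
Timecode: 00:47:55:19.

00:47:55:19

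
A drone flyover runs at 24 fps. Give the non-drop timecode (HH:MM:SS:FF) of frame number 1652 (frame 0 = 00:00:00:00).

1652 ÷ 24 = 68 full seconds, remainder 20 frames.
68 s = 0 h 1 min 8 s.
Timecode: 00:01:08:20.

00:01:08:20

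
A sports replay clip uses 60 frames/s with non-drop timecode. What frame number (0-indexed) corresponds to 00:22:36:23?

81383

Total seconds to the label: (0 × 3600 + 22 × 60 + 36) = 1356.
Frame index = 1356 × 60 + 23 = 81383.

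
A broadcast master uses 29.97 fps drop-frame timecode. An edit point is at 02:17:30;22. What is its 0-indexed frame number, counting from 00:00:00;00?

247274

As if non-drop at 30 labels/s: (2 × 3600 + 17 × 60 + 30) × 30 + 22 = 247522.
Minute boundaries passed: 137; those not divisible by 10: 137 − 13 = 124; dropped labels = 2 × 124 = 248.
Actual frame index = 247522 − 248 = 247274.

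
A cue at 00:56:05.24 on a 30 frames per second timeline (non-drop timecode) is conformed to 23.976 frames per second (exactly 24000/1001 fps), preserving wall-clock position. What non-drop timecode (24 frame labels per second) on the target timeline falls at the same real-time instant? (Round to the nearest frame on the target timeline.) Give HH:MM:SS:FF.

00:56:02:11

Source frame index: (0×3600 + 56×60 + 5) × 30 + 24 = 100974.
Real time: 100974 / (30) = 16829/5 s.
Target frame: (16829/5) × (24000/1001) = 80779200/1001 ≈ 80698.501 → 80699.
At 24 labels/s: frame 80699 → 00:56:02:11.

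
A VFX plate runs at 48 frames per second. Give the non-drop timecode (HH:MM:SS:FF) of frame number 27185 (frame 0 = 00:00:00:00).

00:09:26:17

27185 ÷ 48 = 566 full seconds, remainder 17 frames.
566 s = 0 h 9 min 26 s.
Timecode: 00:09:26:17.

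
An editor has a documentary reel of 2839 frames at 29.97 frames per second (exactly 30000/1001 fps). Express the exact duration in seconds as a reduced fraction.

Running time = 2839 ÷ (30000/1001) = 2839 × 1001/30000 = 2841839/30000 s.

2841839/30000 seconds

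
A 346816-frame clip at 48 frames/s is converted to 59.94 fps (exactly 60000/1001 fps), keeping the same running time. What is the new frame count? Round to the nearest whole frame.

433087 frames

Frames at target rate = 346816 × (60000/1001) / (48) = 433520000/1001 ≈ 433086.913.
Nearest whole frame: 433087.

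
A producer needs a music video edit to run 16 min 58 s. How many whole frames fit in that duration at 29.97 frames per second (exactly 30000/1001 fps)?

30509 frames

16 min 58 s = 1018 s.
Frames = 1018 × 30000/1001 = 30540000/1001 ≈ 30509.4905.
Complete frames: 30509.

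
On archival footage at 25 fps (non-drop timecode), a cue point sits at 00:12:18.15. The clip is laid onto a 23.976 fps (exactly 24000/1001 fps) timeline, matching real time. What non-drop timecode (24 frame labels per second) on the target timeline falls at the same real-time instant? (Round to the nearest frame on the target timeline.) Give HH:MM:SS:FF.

Source frame index: (0×3600 + 12×60 + 18) × 25 + 15 = 18465.
Real time: 18465 / (25) = 3693/5 s.
Target frame: (3693/5) × (24000/1001) = 17726400/1001 ≈ 17708.691 → 17709.
At 24 labels/s: frame 17709 → 00:12:17:21.

00:12:17:21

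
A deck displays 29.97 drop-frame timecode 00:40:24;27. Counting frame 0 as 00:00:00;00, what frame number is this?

As if non-drop at 30 labels/s: (0 × 3600 + 40 × 60 + 24) × 30 + 27 = 72747.
Minute boundaries passed: 40; those not divisible by 10: 40 − 4 = 36; dropped labels = 2 × 36 = 72.
Actual frame index = 72747 − 72 = 72675.

72675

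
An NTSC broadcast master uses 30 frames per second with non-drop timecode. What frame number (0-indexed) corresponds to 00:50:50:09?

Total seconds to the label: (0 × 3600 + 50 × 60 + 50) = 3050.
Frame index = 3050 × 30 + 9 = 91509.

91509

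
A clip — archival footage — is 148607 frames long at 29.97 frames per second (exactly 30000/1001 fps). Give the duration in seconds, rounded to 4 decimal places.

Running time = 148607 × 1001/30000 = 148755607/30000 s ≈ 4958.5202 s.

4958.5202 seconds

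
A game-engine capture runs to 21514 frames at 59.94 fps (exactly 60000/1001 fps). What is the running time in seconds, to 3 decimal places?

358.925 seconds

Running time = 21514 × 1001/60000 = 10767757/30000 s ≈ 358.925 s.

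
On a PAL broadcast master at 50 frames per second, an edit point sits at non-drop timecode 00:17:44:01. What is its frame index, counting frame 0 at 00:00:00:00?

Total seconds to the label: (0 × 3600 + 17 × 60 + 44) = 1064.
Frame index = 1064 × 50 + 1 = 53201.

53201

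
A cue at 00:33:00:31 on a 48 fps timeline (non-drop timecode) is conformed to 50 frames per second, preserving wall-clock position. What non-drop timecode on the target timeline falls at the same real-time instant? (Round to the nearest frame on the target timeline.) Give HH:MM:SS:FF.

00:33:00:32

Source frame index: (0×3600 + 33×60 + 0) × 48 + 31 = 95071.
Real time: 95071 / (48) = 95071/48 s.
Target frame: (95071/48) × (50) = 2376775/24 ≈ 99032.292 → 99032.
At 50 labels/s: frame 99032 → 00:33:00:32.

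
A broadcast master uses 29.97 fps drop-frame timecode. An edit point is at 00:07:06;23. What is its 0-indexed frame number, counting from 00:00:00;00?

Complete 10-minute blocks: 0, each 17982 frames → 0.
Remaining 7 whole minutes in the current block: 1800 + 6 × 1798 = 12588 frames.
Within the current minute: 6 × 30 + 23 − 2 = 201 (labels ;00/;01 skipped at this minute). Total = 0 + 12588 + 201 = 12789.

12789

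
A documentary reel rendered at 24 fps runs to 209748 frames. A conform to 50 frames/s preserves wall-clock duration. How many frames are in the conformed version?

Target frames = source frames × (target rate / source rate) = 209748 × (50)/(24) = 209748 × 25/12 = 436975.

436975 frames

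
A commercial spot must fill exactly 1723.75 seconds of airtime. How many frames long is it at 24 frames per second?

41370 frames

Frames = 1723.75 × 24 = 41370.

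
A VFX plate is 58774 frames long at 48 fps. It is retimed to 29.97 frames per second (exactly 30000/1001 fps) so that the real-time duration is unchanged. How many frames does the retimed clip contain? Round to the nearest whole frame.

Frames at target rate = 58774 × (30000/1001) / (48) = 36733750/1001 ≈ 36697.053.
Nearest whole frame: 36697.

36697 frames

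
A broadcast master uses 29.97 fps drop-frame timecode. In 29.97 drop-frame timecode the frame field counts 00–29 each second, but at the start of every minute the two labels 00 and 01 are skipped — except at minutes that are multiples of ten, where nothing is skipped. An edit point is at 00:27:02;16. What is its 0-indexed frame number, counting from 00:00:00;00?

48626

Complete 10-minute blocks: 2, each 17982 frames → 35964.
Remaining 7 whole minutes in the current block: 1800 + 6 × 1798 = 12588 frames.
Within the current minute: 2 × 30 + 16 − 2 = 74 (labels ;00/;01 skipped at this minute). Total = 35964 + 12588 + 74 = 48626.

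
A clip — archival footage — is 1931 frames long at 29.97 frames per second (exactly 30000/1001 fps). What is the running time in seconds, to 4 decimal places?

Running time = 1931 × 1001/30000 = 1932931/30000 s ≈ 64.4310 s.

64.4310 seconds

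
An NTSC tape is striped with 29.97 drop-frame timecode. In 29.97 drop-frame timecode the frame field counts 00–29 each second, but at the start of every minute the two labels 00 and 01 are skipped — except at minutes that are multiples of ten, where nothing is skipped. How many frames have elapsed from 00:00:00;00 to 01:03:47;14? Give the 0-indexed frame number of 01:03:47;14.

As if non-drop at 30 labels/s: (1 × 3600 + 3 × 60 + 47) × 30 + 14 = 114824.
Minute boundaries passed: 63; those not divisible by 10: 63 − 6 = 57; dropped labels = 2 × 57 = 114.
Actual frame index = 114824 − 114 = 114710.

114710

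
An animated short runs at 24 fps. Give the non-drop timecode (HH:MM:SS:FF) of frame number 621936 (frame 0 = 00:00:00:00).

07:11:54:00

621936 ÷ 24 = 25914 full seconds, remainder 0 frames.
25914 s = 7 h 11 min 54 s.
Timecode: 07:11:54:00.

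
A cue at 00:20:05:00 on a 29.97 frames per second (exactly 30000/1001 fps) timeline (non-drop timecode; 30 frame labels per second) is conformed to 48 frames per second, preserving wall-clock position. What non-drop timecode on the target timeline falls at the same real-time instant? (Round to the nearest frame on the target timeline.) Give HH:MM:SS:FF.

Source frame index: (0×3600 + 20×60 + 5) × 30 + 0 = 36150.
Real time: 36150 / (30000/1001) = 241241/200 s.
Target frame: (241241/200) × (48) = 1447446/25 ≈ 57897.840 → 57898.
At 48 labels/s: frame 57898 → 00:20:06:10.

00:20:06:10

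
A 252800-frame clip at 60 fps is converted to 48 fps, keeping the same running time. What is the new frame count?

Target frames = source frames × (target rate / source rate) = 252800 × (48)/(60) = 252800 × 4/5 = 202240.

202240 frames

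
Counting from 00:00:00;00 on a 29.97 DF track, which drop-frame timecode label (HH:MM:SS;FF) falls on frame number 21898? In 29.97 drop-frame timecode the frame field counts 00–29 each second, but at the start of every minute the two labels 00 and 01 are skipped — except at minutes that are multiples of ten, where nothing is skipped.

Each 10-minute DF block holds 10 × 60 × 30 − 9 × 2 = 17982 frames. 21898 ÷ 17982 → 1 full block, remainder 3916.
Within the partial block the first minute is 1800 frames and each further minute 1798, so 2 further minute boundaries passed. Total skipped labels = 18 × 1 + 2 × 2 = 22.
Non-drop label index = 21898 + 22 = 21920; at 30 labels/s that is 00:12:10:20, i.e. DF 00:12:10;20.

00:12:10;20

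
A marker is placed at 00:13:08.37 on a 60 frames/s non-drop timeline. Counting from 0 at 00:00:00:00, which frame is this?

frame 47317

Total seconds to the label: (0 × 3600 + 13 × 60 + 8) = 788.
Frame index = 788 × 60 + 37 = 47317.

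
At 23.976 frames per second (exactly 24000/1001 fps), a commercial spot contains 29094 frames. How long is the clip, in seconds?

Running time = 29094 / (24000/1001) = 1213.46225 s.

1213.46225 seconds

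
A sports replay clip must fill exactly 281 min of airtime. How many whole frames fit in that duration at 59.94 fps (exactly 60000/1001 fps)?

1010589 frames

281 min = 16860 s.
Frames = 16860 × 60000/1001 = 1011600000/1001 ≈ 1010589.4106.
Complete frames: 1010589.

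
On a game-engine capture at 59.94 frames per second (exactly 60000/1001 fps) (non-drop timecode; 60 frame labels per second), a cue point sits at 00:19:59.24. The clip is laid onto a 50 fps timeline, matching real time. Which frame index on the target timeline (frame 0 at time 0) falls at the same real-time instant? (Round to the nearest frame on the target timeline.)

frame 60030

Source frame index: (0×3600 + 19×60 + 59) × 60 + 24 = 71964.
Real time: 71964 / (60000/1001) = 6002997/5000 s.
Target frame: (6002997/5000) × (50) = 6002997/100 ≈ 60029.970 → 60030.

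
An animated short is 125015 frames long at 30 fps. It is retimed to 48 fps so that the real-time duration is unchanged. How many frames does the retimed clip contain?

200024 frames

Target frames = source frames × (target rate / source rate) = 125015 × (48)/(30) = 125015 × 8/5 = 200024.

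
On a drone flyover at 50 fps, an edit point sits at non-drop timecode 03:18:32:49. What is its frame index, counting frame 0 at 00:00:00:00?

Total seconds to the label: (3 × 3600 + 18 × 60 + 32) = 11912.
Frame index = 11912 × 50 + 49 = 595649.

frame 595649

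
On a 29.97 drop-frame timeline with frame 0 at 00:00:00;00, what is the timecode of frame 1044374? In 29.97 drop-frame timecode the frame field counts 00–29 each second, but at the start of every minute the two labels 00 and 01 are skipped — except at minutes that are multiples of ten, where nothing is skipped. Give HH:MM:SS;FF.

Each 10-minute DF block holds 10 × 60 × 30 − 9 × 2 = 17982 frames. 1044374 ÷ 17982 → 58 full blocks, remainder 1418.
Within the partial block the first minute is 1800 frames and each further minute 1798, so 0 further minute boundaries passed. Total skipped labels = 18 × 58 + 2 × 0 = 1044.
Non-drop label index = 1044374 + 1044 = 1045418; at 30 labels/s that is 09:40:47:08, i.e. DF 09:40:47;08.

09:40:47;08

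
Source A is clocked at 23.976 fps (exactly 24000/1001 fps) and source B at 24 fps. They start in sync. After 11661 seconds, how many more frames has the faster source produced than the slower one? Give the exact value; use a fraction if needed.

A emits 24000/1001 × 11661 = 21528000/77 frames; B emits 24 × 11661 = 279864.
Difference = 21528/77 frames (≈ 279.5844); B is ahead of A.

21528/77 frames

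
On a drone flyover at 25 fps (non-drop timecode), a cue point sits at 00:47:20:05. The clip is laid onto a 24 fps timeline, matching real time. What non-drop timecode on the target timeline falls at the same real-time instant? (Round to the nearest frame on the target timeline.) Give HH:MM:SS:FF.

00:47:20:05

Source frame index: (0×3600 + 47×60 + 20) × 25 + 5 = 71005.
Real time: 71005 / (25) = 14201/5 s.
Target frame: (14201/5) × (24) = 340824/5 ≈ 68164.800 → 68165.
At 24 labels/s: frame 68165 → 00:47:20:05.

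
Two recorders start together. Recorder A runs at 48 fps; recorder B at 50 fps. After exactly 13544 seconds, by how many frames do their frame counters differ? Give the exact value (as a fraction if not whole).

27088 frames

A emits 48 × 13544 = 650112 frames; B emits 50 × 13544 = 677200.
Difference = 27088 frames; B is ahead of A.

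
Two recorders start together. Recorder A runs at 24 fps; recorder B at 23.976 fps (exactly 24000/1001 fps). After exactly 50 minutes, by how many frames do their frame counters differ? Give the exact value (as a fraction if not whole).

72000/1001 frames

50 min = 3000 s.
A emits 24 × 3000 = 72000 frames; B emits 24000/1001 × 3000 = 72000000/1001.
Difference = 72000/1001 frames (≈ 71.9281); B is behind A.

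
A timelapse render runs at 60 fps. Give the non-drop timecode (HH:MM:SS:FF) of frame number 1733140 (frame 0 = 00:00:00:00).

1733140 ÷ 60 = 28885 full seconds, remainder 40 frames.
28885 s = 8 h 1 min 25 s.
Timecode: 08:01:25:40.

08:01:25:40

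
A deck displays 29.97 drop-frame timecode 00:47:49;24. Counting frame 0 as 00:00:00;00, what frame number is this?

86008

Complete 10-minute blocks: 4, each 17982 frames → 71928.
Remaining 7 whole minutes in the current block: 1800 + 6 × 1798 = 12588 frames.
Within the current minute: 49 × 30 + 24 − 2 = 1492 (labels ;00/;01 skipped at this minute). Total = 71928 + 12588 + 1492 = 86008.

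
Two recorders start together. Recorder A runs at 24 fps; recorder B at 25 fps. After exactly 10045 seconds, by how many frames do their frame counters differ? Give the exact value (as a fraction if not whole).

A emits 24 × 10045 = 241080 frames; B emits 25 × 10045 = 251125.
Difference = 10045 frames; B is ahead of A.

10045 frames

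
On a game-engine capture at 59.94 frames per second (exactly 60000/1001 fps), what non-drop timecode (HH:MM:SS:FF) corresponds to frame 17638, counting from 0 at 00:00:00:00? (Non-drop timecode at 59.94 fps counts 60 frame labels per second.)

17638 ÷ 60 = 293 full seconds, remainder 58 frames.
293 s = 0 h 4 min 53 s.
Timecode: 00:04:53:58.

00:04:53:58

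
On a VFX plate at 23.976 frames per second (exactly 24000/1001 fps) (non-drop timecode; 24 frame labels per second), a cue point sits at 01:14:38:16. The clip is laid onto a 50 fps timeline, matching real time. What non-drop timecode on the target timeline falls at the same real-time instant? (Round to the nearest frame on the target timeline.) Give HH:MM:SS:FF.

Source frame index: (1×3600 + 14×60 + 38) × 24 + 16 = 107488.
Real time: 107488 / (24000/1001) = 3362359/750 s.
Target frame: (3362359/750) × (50) = 3362359/15 ≈ 224157.267 → 224157.
At 50 labels/s: frame 224157 → 01:14:43:07.

01:14:43:07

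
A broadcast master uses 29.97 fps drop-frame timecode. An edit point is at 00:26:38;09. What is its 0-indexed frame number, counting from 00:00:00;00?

As if non-drop at 30 labels/s: (0 × 3600 + 26 × 60 + 38) × 30 + 9 = 47949.
Minute boundaries passed: 26; those not divisible by 10: 26 − 2 = 24; dropped labels = 2 × 24 = 48.
Actual frame index = 47949 − 48 = 47901.

47901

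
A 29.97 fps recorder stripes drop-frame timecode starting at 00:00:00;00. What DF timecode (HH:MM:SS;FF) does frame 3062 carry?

00:01:42;04

Each 10-minute DF block holds 10 × 60 × 30 − 9 × 2 = 17982 frames. 3062 ÷ 17982 → 0 full blocks, remainder 3062.
Within the partial block the first minute is 1800 frames and each further minute 1798, so 1 further minute boundary passed. Total skipped labels = 18 × 0 + 2 × 1 = 2.
Non-drop label index = 3062 + 2 = 3064; at 30 labels/s that is 00:01:42:04, i.e. DF 00:01:42;04.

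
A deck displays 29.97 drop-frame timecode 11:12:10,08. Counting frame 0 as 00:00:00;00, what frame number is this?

Complete 10-minute blocks: 67, each 17982 frames → 1204794.
Remaining 2 whole minutes in the current block: 1800 + 1 × 1798 = 3598 frames.
Within the current minute: 10 × 30 + 8 − 2 = 306 (labels ;00/;01 skipped at this minute). Total = 1204794 + 3598 + 306 = 1208698.

1208698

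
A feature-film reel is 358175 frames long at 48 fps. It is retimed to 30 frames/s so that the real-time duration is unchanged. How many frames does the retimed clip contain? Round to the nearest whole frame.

223859 frames

Frames at target rate = 358175 × (30) / (48) = 1790875/8 ≈ 223859.375.
Nearest whole frame: 223859.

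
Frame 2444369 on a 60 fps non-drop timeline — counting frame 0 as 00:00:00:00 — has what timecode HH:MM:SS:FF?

2444369 ÷ 60 = 40739 full seconds, remainder 29 frames.
40739 s = 11 h 18 min 59 s.
Timecode: 11:18:59:29.

11:18:59:29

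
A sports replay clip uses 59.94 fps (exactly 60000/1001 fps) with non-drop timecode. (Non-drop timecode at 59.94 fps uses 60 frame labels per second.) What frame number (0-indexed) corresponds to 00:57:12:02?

frame 205922

Total seconds to the label: (0 × 3600 + 57 × 60 + 12) = 3432.
Frame index = 3432 × 60 + 2 = 205922.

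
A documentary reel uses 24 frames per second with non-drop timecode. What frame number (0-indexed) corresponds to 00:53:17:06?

Total seconds to the label: (0 × 3600 + 53 × 60 + 17) = 3197.
Frame index = 3197 × 24 + 6 = 76734.

frame 76734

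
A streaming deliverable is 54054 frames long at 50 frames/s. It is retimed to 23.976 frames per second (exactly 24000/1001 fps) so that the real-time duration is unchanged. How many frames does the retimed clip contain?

25920 frames

Target frames = source frames × (target rate / source rate) = 54054 × (24000/1001)/(50) = 54054 × 480/1001 = 25920.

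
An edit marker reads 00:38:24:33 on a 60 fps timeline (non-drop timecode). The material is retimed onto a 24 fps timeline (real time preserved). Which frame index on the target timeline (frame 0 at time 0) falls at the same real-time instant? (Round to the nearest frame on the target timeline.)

frame 55309

Source frame index: (0×3600 + 38×60 + 24) × 60 + 33 = 138273.
Real time: 138273 / (60) = 46091/20 s.
Target frame: (46091/20) × (24) = 276546/5 ≈ 55309.200 → 55309.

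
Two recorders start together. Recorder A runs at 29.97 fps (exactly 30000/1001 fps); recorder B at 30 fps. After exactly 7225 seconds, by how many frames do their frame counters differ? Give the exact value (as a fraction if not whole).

216750/1001 frames

A emits 30000/1001 × 7225 = 216750000/1001 frames; B emits 30 × 7225 = 216750.
Difference = 216750/1001 frames (≈ 216.5335); B is ahead of A.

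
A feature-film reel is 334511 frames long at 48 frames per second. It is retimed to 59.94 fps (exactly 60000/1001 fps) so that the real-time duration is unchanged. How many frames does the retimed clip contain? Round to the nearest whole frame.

Frames at target rate = 334511 × (60000/1001) / (48) = 418138750/1001 ≈ 417721.029.
Nearest whole frame: 417721.

417721 frames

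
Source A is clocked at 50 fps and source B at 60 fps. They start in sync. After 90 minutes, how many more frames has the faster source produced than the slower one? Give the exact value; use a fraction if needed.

90 min = 5400 s.
A emits 50 × 5400 = 270000 frames; B emits 60 × 5400 = 324000.
Difference = 54000 frames; B is ahead of A.

54000 frames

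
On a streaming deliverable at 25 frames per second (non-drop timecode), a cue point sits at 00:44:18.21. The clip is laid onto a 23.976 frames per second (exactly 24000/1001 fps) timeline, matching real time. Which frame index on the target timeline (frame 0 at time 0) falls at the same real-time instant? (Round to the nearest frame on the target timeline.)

Source frame index: (0×3600 + 44×60 + 18) × 25 + 21 = 66471.
Real time: 66471 / (25) = 66471/25 s.
Target frame: (66471/25) × (24000/1001) = 63812160/1001 ≈ 63748.412 → 63748.

frame 63748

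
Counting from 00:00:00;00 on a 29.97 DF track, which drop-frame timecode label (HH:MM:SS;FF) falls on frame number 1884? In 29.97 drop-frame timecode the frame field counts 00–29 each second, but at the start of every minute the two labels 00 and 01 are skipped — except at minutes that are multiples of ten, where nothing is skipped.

00:01:02;26

Ten DF minutes hold 17982 frames, so frame 1884 lies in block 0 (frames 0–17981) with 1884 frames into that block.
The block's first minute is 1800 frames and the rest 1798 each; 1884 frames reaches minute 1, so 0 × 18 + 1 × 2 = 2 labels have been skipped so far.
Adding those back, label number 1884 + 2 = 1886 at 30 labels/s is 62 s + 26 f = 0 h 1 min 2 s frame 26, i.e. 00:01:02;26.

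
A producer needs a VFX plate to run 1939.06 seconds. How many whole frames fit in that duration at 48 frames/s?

93074 frames

Frames = 1939.06 × 48 = 2326872/25 ≈ 93074.8800.
Complete frames: 93074.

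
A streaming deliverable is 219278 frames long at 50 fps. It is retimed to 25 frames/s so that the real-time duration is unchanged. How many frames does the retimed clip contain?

109639 frames

Frames at target rate = 219278 × (25) / (50) = 109639.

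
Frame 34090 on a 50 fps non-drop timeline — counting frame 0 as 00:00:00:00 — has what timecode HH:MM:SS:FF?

34090 ÷ 50 = 681 full seconds, remainder 40 frames.
681 s = 0 h 11 min 21 s.
Timecode: 00:11:21:40.

00:11:21:40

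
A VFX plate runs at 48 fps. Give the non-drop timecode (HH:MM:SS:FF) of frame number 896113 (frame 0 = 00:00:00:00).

05:11:09:01

896113 ÷ 48 = 18669 full seconds, remainder 1 frame.
18669 s = 5 h 11 min 9 s.
Timecode: 05:11:09:01.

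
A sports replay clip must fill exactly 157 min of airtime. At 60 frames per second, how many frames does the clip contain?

157 min = 9420 s.
Frames = 9420 × 60 = 565200.

565200 frames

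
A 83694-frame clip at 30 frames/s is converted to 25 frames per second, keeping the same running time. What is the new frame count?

69745 frames

Target frames = source frames × (target rate / source rate) = 83694 × (25)/(30) = 83694 × 5/6 = 69745.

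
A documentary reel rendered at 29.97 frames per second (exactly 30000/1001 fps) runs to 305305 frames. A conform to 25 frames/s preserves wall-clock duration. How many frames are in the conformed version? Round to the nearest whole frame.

254675 frames

Frames at target rate = 305305 × (25) / (30000/1001) = 61122061/240 ≈ 254675.254.
Nearest whole frame: 254675.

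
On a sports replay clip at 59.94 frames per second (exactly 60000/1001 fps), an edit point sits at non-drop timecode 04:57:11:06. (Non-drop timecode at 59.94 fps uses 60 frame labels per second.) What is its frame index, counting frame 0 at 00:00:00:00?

1069866

Total seconds to the label: (4 × 3600 + 57 × 60 + 11) = 17831.
Frame index = 17831 × 60 + 6 = 1069866.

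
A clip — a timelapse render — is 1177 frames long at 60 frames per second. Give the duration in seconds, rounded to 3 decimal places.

Running time = 1177 × 1/60 = 1177/60 s ≈ 19.617 s.

19.617 seconds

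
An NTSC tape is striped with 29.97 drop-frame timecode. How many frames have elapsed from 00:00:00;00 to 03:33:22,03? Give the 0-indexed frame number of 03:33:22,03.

Complete 10-minute blocks: 21, each 17982 frames → 377622.
Remaining 3 whole minutes in the current block: 1800 + 2 × 1798 = 5396 frames.
Within the current minute: 22 × 30 + 3 − 2 = 661 (labels ;00/;01 skipped at this minute). Total = 377622 + 5396 + 661 = 383679.

383679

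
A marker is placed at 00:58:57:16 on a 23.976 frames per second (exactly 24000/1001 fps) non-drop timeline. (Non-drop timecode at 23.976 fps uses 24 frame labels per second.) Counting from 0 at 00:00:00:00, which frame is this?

Total seconds to the label: (0 × 3600 + 58 × 60 + 57) = 3537.
Frame index = 3537 × 24 + 16 = 84904.

84904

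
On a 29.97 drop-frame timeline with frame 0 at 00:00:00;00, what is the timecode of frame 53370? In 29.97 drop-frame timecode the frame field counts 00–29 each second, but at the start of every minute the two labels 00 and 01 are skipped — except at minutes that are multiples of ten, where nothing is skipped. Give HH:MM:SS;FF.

00:29:40;24

Each 10-minute DF block holds 10 × 60 × 30 − 9 × 2 = 17982 frames. 53370 ÷ 17982 → 2 full blocks, remainder 17406.
Within the partial block the first minute is 1800 frames and each further minute 1798, so 9 further minute boundaries passed. Total skipped labels = 18 × 2 + 2 × 9 = 54.
Non-drop label index = 53370 + 54 = 53424; at 30 labels/s that is 00:29:40:24, i.e. DF 00:29:40;24.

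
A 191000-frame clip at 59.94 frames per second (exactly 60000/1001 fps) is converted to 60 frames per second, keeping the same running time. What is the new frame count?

191191 frames

Target frames = source frames × (target rate / source rate) = 191000 × (60)/(60000/1001) = 191000 × 1001/1000 = 191191.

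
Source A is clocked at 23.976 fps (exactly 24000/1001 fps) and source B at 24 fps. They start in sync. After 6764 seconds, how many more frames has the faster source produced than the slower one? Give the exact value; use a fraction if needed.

A emits 24000/1001 × 6764 = 162336000/1001 frames; B emits 24 × 6764 = 162336.
Difference = 162336/1001 frames (≈ 162.1738); B is ahead of A.

162336/1001 frames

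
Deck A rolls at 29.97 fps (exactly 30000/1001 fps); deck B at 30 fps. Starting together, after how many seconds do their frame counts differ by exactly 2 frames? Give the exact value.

1001/15 seconds

The gap grows by |30 − 30000/1001| = 30/1001 frames per second.
Time for a 2-frame gap: 2 ÷ (30/1001) = 1001/15 s.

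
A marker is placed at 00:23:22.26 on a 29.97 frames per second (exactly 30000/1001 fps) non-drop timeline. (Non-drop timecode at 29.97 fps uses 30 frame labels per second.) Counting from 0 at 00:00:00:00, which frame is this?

Total seconds to the label: (0 × 3600 + 23 × 60 + 22) = 1402.
Frame index = 1402 × 30 + 26 = 42086.

frame 42086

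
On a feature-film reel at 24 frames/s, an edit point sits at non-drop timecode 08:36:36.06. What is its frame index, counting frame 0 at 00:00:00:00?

Total seconds to the label: (8 × 3600 + 36 × 60 + 36) = 30996.
Frame index = 30996 × 24 + 6 = 743910.

frame 743910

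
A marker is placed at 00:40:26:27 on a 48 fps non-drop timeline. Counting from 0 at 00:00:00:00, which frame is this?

frame 116475

Total seconds to the label: (0 × 3600 + 40 × 60 + 26) = 2426.
Frame index = 2426 × 48 + 27 = 116475.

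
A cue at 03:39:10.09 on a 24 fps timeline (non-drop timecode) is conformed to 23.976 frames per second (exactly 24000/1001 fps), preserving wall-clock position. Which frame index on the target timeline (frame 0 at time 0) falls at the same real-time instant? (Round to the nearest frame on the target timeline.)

Source frame index: (3×3600 + 39×60 + 10) × 24 + 9 = 315609.
Real time: 315609 / (24) = 105203/8 s.
Target frame: (105203/8) × (24000/1001) = 45087000/143 ≈ 315293.706 → 315294.

frame 315294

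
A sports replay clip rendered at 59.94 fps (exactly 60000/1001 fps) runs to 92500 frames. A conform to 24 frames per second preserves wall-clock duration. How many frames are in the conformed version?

37037 frames

Target frames = source frames × (target rate / source rate) = 92500 × (24)/(60000/1001) = 92500 × 1001/2500 = 37037.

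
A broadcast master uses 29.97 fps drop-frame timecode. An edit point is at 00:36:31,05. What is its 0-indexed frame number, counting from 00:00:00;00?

65669

Complete 10-minute blocks: 3, each 17982 frames → 53946.
Remaining 6 whole minutes in the current block: 1800 + 5 × 1798 = 10790 frames.
Within the current minute: 31 × 30 + 5 − 2 = 933 (labels ;00/;01 skipped at this minute). Total = 53946 + 10790 + 933 = 65669.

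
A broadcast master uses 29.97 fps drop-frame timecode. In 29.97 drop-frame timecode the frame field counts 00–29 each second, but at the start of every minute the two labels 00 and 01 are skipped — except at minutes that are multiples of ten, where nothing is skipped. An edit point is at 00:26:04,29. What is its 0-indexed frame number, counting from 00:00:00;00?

As if non-drop at 30 labels/s: (0 × 3600 + 26 × 60 + 4) × 30 + 29 = 46949.
Minute boundaries passed: 26; those not divisible by 10: 26 − 2 = 24; dropped labels = 2 × 24 = 48.
Actual frame index = 46949 − 48 = 46901.

46901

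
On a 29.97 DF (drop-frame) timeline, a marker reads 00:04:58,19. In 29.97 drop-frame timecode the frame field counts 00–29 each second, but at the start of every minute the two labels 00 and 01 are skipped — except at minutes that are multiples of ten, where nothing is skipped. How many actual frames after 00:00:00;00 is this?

8951

Complete 10-minute blocks: 0, each 17982 frames → 0.
Remaining 4 whole minutes in the current block: 1800 + 3 × 1798 = 7194 frames.
Within the current minute: 58 × 30 + 19 − 2 = 1757 (labels ;00/;01 skipped at this minute). Total = 0 + 7194 + 1757 = 8951.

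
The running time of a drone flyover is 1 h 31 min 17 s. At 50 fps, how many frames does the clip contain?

1 h 31 min 17 s = 5477 s.
Frames = 5477 × 50 = 273850.

273850 frames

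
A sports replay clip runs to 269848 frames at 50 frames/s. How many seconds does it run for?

5396.96 seconds

Running time = 269848 / (50) = 5396.96 s.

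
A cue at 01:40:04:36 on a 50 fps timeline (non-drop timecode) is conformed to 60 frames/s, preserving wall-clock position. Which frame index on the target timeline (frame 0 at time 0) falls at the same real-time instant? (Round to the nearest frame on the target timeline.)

frame 360283

Source frame index: (1×3600 + 40×60 + 4) × 50 + 36 = 300236.
Real time: 300236 / (50) = 150118/25 s.
Target frame: (150118/25) × (60) = 1801416/5 ≈ 360283.200 → 360283.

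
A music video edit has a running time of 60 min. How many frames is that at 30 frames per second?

108000 frames

60 min = 3600 s.
Frames = 3600 × 30 = 108000.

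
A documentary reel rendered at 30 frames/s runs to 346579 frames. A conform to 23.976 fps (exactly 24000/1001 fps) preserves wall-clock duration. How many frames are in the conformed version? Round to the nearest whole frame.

276986 frames

Frames at target rate = 346579 × (24000/1001) / (30) = 277263200/1001 ≈ 276986.214.
Nearest whole frame: 276986.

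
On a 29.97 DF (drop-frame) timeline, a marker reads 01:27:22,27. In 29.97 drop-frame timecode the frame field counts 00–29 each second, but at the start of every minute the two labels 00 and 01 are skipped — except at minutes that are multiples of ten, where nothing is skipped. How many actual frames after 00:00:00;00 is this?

157129

Complete 10-minute blocks: 8, each 17982 frames → 143856.
Remaining 7 whole minutes in the current block: 1800 + 6 × 1798 = 12588 frames.
Within the current minute: 22 × 30 + 27 − 2 = 685 (labels ;00/;01 skipped at this minute). Total = 143856 + 12588 + 685 = 157129.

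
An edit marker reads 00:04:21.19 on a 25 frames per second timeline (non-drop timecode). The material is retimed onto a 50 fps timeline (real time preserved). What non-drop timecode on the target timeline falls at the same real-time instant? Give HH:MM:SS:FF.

00:04:21:38

Source frame index: (0×3600 + 4×60 + 21) × 25 + 19 = 6544.
Real time: 6544 / (25) = 6544/25 s.
Target frame: (6544/25) × (50) = 13088.
At 50 labels/s: frame 13088 → 00:04:21:38.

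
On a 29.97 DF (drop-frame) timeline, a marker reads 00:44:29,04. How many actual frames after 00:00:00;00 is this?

Complete 10-minute blocks: 4, each 17982 frames → 71928.
Remaining 4 whole minutes in the current block: 1800 + 3 × 1798 = 7194 frames.
Within the current minute: 29 × 30 + 4 − 2 = 872 (labels ;00/;01 skipped at this minute). Total = 71928 + 7194 + 872 = 79994.

79994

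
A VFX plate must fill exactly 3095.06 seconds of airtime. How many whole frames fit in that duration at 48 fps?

Frames = 3095.06 × 48 = 3714072/25 ≈ 148562.8800.
Complete frames: 148562.

148562 frames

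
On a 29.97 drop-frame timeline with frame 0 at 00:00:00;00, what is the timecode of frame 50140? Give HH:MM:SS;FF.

00:27:53;00

Each 10-minute DF block holds 10 × 60 × 30 − 9 × 2 = 17982 frames. 50140 ÷ 17982 → 2 full blocks, remainder 14176.
Within the partial block the first minute is 1800 frames and each further minute 1798, so 7 further minute boundaries passed. Total skipped labels = 18 × 2 + 2 × 7 = 50.
Non-drop label index = 50140 + 50 = 50190; at 30 labels/s that is 00:27:53:00, i.e. DF 00:27:53;00.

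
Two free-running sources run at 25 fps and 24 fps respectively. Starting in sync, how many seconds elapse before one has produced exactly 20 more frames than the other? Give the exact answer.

20 seconds

The gap grows by |24 − 25| = 1 frame per second.
Time for a 20-frame gap: 20 ÷ (1) = 20 s.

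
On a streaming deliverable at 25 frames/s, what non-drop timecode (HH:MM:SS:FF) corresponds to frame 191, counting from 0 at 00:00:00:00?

00:00:07:16

191 ÷ 25 = 7 full seconds, remainder 16 frames.
7 s = 0 h 0 min 7 s.
Timecode: 00:00:07:16.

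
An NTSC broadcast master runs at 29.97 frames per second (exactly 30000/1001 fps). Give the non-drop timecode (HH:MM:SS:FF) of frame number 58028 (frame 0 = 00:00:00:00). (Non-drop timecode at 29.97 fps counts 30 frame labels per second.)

00:32:14:08

58028 ÷ 30 = 1934 full seconds, remainder 8 frames.
1934 s = 0 h 32 min 14 s.
Timecode: 00:32:14:08.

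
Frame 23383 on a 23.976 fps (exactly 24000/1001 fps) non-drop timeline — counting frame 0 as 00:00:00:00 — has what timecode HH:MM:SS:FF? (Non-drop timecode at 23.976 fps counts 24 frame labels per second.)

00:16:14:07

23383 ÷ 24 = 974 full seconds, remainder 7 frames.
974 s = 0 h 16 min 14 s.
Timecode: 00:16:14:07.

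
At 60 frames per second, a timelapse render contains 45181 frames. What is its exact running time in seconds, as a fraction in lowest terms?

Running time = 45181 ÷ (60) = 45181 × 1/60 = 45181/60 s.

45181/60 seconds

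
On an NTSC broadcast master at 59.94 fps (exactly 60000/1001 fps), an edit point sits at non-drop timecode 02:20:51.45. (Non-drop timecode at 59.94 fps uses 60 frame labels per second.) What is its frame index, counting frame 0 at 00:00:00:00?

507105

Total seconds to the label: (2 × 3600 + 20 × 60 + 51) = 8451.
Frame index = 8451 × 60 + 45 = 507105.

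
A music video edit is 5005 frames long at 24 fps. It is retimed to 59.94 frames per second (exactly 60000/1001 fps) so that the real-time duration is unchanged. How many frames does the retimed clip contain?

12500 frames

Target frames = source frames × (target rate / source rate) = 5005 × (60000/1001)/(24) = 5005 × 2500/1001 = 12500.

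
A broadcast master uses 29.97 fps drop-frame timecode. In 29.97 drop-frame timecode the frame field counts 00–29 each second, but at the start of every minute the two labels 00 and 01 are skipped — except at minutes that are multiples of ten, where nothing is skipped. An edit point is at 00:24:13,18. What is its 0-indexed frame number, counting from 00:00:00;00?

Complete 10-minute blocks: 2, each 17982 frames → 35964.
Remaining 4 whole minutes in the current block: 1800 + 3 × 1798 = 7194 frames.
Within the current minute: 13 × 30 + 18 − 2 = 406 (labels ;00/;01 skipped at this minute). Total = 35964 + 7194 + 406 = 43564.

43564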